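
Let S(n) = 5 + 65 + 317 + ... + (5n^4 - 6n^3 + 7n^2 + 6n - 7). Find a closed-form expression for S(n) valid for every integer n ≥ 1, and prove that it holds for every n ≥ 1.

S(n) = n(n^4 + n^3 + n^2 + 5n - 3)

We claim S(n) = n(n^4 + n^3 + n^2 + 5n - 3) for all n ≥ 1.
For the base case n = 1: S(1) = 5, and the closed form gives 5. They agree.
Inductive step: assume the claim holds for n = r, so S(r) = r(r^4 + r^3 + r^2 + 5r - 3).
Then S(r+1) = S(r) + (5r^4 + 14r^3 + 19r^2 + 22r + 5) = (r(r^4 + r^3 + r^2 + 5r - 3)) + (5r^4 + 14r^3 + 19r^2 + 22r + 5).
Simplifying, S(r+1) = (r + 1)(r^4 + 5r^3 + 10r^2 + 14r + 5) = (r+1)((r+1)^4 + (r+1)^3 + (r+1)^2 + 5(r+1) - 3),
which is the closed form with n = r+1.
By the principle of mathematical induction, the result holds for all n ≥ 1.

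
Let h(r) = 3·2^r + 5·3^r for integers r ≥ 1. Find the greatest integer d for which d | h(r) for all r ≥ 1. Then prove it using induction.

Computing the first values: h(1) = 21 and h(2) = 57; gcd(21, 57) = 3, so d ≤ 3.
We prove 3 | 3·2^r + 5·3^r for all r ≥ 1 by induction on r.
Base step (r = 1): h(1) = 21 = 3·(7), so 3 | h(1).
Suppose the result is true for r = k, i.e. 3 | h(k). Then
h(k+1) − 3·h(k) = (3·2^(k+1) + 5·3^(k+1)) − 3·(3·2^k + 5·3^k) = (3)·2^k·(2 − 3) = (-3)·2^k. Since 3 | h(k) by the inductive hypothesis, 3 | 3·h(k); and 3 | -3 since -3 = 3·-1. Therefore 3 | h(k+1).
By induction, the statement is established for all r ≥ 1.
Therefore the largest such d is 3.

d = 3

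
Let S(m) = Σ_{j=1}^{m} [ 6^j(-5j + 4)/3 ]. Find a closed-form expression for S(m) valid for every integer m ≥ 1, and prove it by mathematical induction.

We claim S(m) = 2·6^m(-m + 1) - 2 for all m ≥ 1.
When m = 1: S(1) = -2, and the closed form gives -2. They agree.
For the inductive step, assume it holds for an arbitrary j ≥ 1, so S(j) = 2·6^j(-j + 1) - 2.
Then S(j+1) = S(j) + (6^j(-10j - 2)) = (2·6^j(-j + 1) - 2) + (6^j(-10j - 2)).
Simplifying, S(j+1) = -12·6^j·j - 2 = 2·6^(j+1)(-(j+1) + 1) - 2,
which is the closed form with m = j+1.
By the principle of mathematical induction, the result holds for all m ≥ 1.

S(m) = 2·6^m(-m + 1) - 2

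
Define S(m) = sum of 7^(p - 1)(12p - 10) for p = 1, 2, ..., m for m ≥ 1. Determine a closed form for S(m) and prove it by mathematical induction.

S(m) = 2·7^m(m - 1) + 2

We claim S(m) = 2·7^m(m - 1) + 2 for all m ≥ 1.
For the base case m = 1: S(1) = 2, and the closed form gives 2. They agree.
Suppose the result is true for m = p, so S(p) = 2·7^p(p - 1) + 2.
Then S(p+1) = S(p) + (7^p(12p + 2)) = (2·7^p(p - 1) + 2) + (7^p(12p + 2)).
Simplifying, S(p+1) = 14·7^p·p + 2 = 2·7^(p+1)((p+1) - 1) + 2,
which is the closed form with m = p+1.
By the principle of mathematical induction, the result holds for all m ≥ 1.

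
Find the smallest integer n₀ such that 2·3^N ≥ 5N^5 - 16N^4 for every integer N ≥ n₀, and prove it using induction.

At N = 11: 354294 < 570999, so the inequality fails and n₀ ≥ 12. We prove 2·3^N ≥ 5N^5 - 16N^4 for all N ≥ 12.
When N = 12: 2·3^N = 1062882 and 5N^5 - 16N^4 = 912384, so 1062882 ≥ 912384.
For the inductive step, assume it holds for an arbitrary p ≥ 12, so 2·3^p ≥ 5p^5 - 16p^4.
Then 2·3^(p + 1) = 3·(2·3^p) ≥ 3·(5p^5 - 16p^4).
Also, for p ≥ 12 we have 3·(5p^5 - 16p^4) ≥ 5(p+1)^5 - 16(p+1)^4, since 3·(5p^5 - 16p^4) − (5(p+1)^5 - 16(p+1)^4) = 10p^5 - 57p^4 + 14p^3 + 46p^2 + 39p + 11, which is nonnegative for all p ≥ 12.
Combining, 2·3^(p + 1) ≥ 5(p+1)^5 - 16(p+1)^4.
By induction, the statement is established for all N ≥ 12.
Hence the smallest such n₀ is 12.

n₀ = 12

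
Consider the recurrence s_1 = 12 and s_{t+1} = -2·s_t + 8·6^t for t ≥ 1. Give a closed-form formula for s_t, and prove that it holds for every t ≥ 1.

Computing the first terms: s_1 = 12, s_2 = 24, s_3 = 240. This suggests s_t = -3(-2)^t + 6^t.
Base case (t = 1): the formula gives 12 = 12 = s_1.
Inductive step: assume the claim holds for t = i, so s_i = -3(-2)^i + 6^i.
Then s_{i+1} = -2·s_i + 8·6^i = -2·(-3(-2)^i + 6^i) + 8·6^i = -3(-2)^(i + 1) + 6^(i + 1),
which is the claimed formula at t = i+1.
This completes the induction.

s_t = -3(-2)^t + 6^t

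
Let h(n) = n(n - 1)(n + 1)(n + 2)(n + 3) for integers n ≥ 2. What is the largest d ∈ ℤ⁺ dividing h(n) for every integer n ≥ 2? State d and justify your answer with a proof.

d = 120

Computing the first values: h(2) = 120 and h(3) = 720; gcd(120, 720) = 120, so d ≤ 120.
We prove 120 | n(n - 1)(n + 1)(n + 2)(n + 3) for all n ≥ 2 by induction on n.
Base case (n = 2): h(2) = 120 = 120·(1), so 120 | h(2).
For the inductive step, assume it holds for an arbitrary k ≥ 2, i.e. 120 | h(k). Then
h(k+1) − h(k) = k·(k+1)·(k+2)·(k+3)·(k+4) − (k-1)·k·(k+1)·(k+2)·(k+3) = k·(k+1)·(k+2)·(k+3)·[(k+4) − (k-1)] = 5·k·(k+1)·(k+2)·(k+3). The product of 4 consecutive integers is divisible by (4)! = 24, so h(k+1) − h(k) is divisible by 5·24 = 120. By the inductive hypothesis 120 | h(k), hence 120 | h(k+1).
By induction, the statement is established for all n ≥ 2.
Therefore the largest such d is 120.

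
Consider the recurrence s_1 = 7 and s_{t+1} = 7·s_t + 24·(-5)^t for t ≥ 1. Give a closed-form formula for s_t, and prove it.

s_t = -2(-5)^t - 3·7^(t - 1)

Computing the first terms: s_1 = 7, s_2 = -71, s_3 = 103. This suggests s_t = -2(-5)^t - 3·7^(t - 1).
When t = 1: the formula gives 7 = 7 = s_1.
Suppose the result is true for t = r, so s_r = -2(-5)^r - 3·7^(r - 1).
Then s_{r+1} = 7·s_r + 24·(-5)^r = 7·(-2(-5)^r - 3·7^(r - 1)) + 24·(-5)^r = -2(-5)^(r + 1) - 3·7^r = -2(-5)^(r+1) - 3·7^((r+1) - 1),
which is the claimed formula at t = r+1.
By the principle of mathematical induction, the result holds for all t ≥ 1.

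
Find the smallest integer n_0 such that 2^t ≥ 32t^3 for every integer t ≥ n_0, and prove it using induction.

At t = 17: 131072 < 157216, so the inequality fails and n_0 ≥ 18. We prove 2^t ≥ 32t^3 for all t ≥ 18.
Base case (t = 18): 2^t = 262144 and 32t^3 = 186624, so 262144 ≥ 186624.
For the inductive step, assume it holds for an arbitrary k ≥ 18, so 2^k ≥ 32k^3.
Then 2^(k + 1) = 2·(2^k) ≥ 2·(32k^3).
Also, for k ≥ 18 we have 2·(32k^3) ≥ 32(k+1)^3, since 2 ≥ (1 + 1/k)^3 for all k ≥ 18.
Combining, 2^(k + 1) ≥ 32(k+1)^3.
By induction, the statement is established for all t ≥ 18.
Hence the smallest such n_0 is 18.

n_0 = 18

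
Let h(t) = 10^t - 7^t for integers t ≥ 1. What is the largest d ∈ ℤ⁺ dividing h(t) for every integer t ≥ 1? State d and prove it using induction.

Computing the first values: h(1) = 3 and h(2) = 51; gcd(3, 51) = 3, so d ≤ 3.
We prove 3 | 10^t - 7^t for all t ≥ 1 by induction on t.
Base step (t = 1): h(1) = 3 = 3·(1), so 3 | h(1).
Suppose the result is true for t = p, i.e. 3 | h(p). Then
10^{p+1} − 7^{p+1} = 10·10^p − 7·7^p = 10·(10^p − 7^p) + (3)·7^p. The first term is divisible by 3 by the inductive hypothesis, and the second term (3)·7^p is divisible by 3 since 3 | 3. Hence 3 | h(p+1).
By induction, the statement is established for all t ≥ 1.
Therefore the largest such d is 3.

d = 3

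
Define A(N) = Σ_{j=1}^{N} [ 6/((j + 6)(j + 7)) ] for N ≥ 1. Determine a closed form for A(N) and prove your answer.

A(N) = 6N/(7(N + 7))

We claim A(N) = 6N/(7(N + 7)) for all N ≥ 1.
Base case (N = 1): A(1) = 3/28, and the closed form gives 3/28. They agree.
Inductive step: suppose the statement holds for some j ≥ 1, so A(j) = 6j/(7(j + 7)).
Then A(j+1) = A(j) + (6/((j + 7)(j + 8))) = (6j/(7(j + 7))) + (6/((j + 7)(j + 8))).
Simplifying, A(j+1) = 6(j + 1)/(7(j + 8)) = 6(j+1)/(7((j+1) + 7)),
which is the closed form with N = j+1.
Hence, by induction on N, the claim holds for every N ≥ 1.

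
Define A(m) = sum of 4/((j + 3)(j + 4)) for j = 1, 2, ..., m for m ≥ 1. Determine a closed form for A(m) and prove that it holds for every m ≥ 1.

We claim A(m) = m/(m + 4) for all m ≥ 1.
For the base case m = 1: A(1) = 1/5, and the closed form gives 1/5. They agree.
For the inductive step, assume it holds for an arbitrary j ≥ 1, so A(j) = j/(j + 4).
Then A(j+1) = A(j) + (4/((j + 4)(j + 5))) = (j/(j + 4)) + (4/((j + 4)(j + 5))).
Simplifying, A(j+1) = (j + 1)/(j + 5) = (j+1)/((j+1) + 4),
which is the closed form with m = j+1.
By the principle of mathematical induction, the result holds for all m ≥ 1.

A(m) = m/(m + 4)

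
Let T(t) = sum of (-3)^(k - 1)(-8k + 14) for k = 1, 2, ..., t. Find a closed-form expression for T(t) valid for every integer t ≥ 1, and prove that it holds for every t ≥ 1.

We claim T(t) = (-3)^t(2t - 3) + 3 for all t ≥ 1.
For the base case t = 1: T(1) = 6, and the closed form gives 6. They agree.
Inductive step: suppose the statement holds for some k ≥ 1, so T(k) = (-3)^k(2k - 3) + 3.
Then T(k+1) = T(k) + ((-3)^k(-8k + 6)) = ((-3)^k(2k - 3) + 3) + ((-3)^k(-8k + 6)).
Simplifying, T(k+1) = -6(-3)^k·k + 3(-3)^k + 3 = (-3)^(k+1)(2(k+1) - 3) + 3,
which is the closed form with t = k+1.
By induction, the statement is established for all t ≥ 1.

T(t) = (-3)^t(2t - 3) + 3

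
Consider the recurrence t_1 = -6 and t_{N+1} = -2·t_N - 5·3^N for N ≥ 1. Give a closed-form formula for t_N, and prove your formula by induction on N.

t_N = -3(-2)^(N - 1) - 3^N

Computing the first terms: t_1 = -6, t_2 = -3, t_3 = -39. This suggests t_N = -3(-2)^(N - 1) - 3^N.
Base case (N = 1): the formula gives -6 = -6 = t_1.
Inductive step: assume the claim holds for N = j, so t_j = -3(-2)^(j - 1) - 3^j.
Then t_{j+1} = -2·t_j - 5·3^j = -2·(-3(-2)^(j - 1) - 3^j) - 5·3^j = -3(-2)^j - 3^(j + 1) = -3(-2)^((j+1) - 1) - 3^(j+1),
which is the claimed formula at N = j+1.
By the principle of mathematical induction, the result holds for all N ≥ 1.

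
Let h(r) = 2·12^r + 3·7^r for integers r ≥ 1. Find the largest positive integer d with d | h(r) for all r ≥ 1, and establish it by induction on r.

Computing the first values: h(1) = 45 and h(2) = 435; gcd(45, 435) = 15, so d ≤ 15.
We prove 15 | 2·12^r + 3·7^r for all r ≥ 1 by induction on r.
For the base case r = 1: h(1) = 45 = 15·(3), so 15 | h(1).
Suppose the result is true for r = p, i.e. 15 | h(p). Then
h(p+1) − 12·h(p) = (2·12^(p+1) + 3·7^(p+1)) − 12·(2·12^p + 3·7^p) = (3)·7^p·(7 − 12) = (-15)·7^p. Since 15 | h(p) by the inductive hypothesis, 15 | 12·h(p); and 15 | -15 since -15 = 15·-1. Therefore 15 | h(p+1).
By induction, the statement is established for all r ≥ 1.
Therefore the largest such d is 15.

d = 15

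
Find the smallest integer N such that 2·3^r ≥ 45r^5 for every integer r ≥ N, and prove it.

At r = 15: 28697814 < 34171875, so the inequality fails and N ≥ 16. We prove 2·3^r ≥ 45r^5 for all r ≥ 16.
Base case (r = 16): 2·3^r = 86093442 and 45r^5 = 47185920, so 86093442 ≥ 47185920.
Inductive step: assume the claim holds for r = p, so 2·3^p ≥ 45p^5.
Then 2·3^(p + 1) = 3·(2·3^p) ≥ 3·(45p^5).
Also, for p ≥ 16 we have 3·(45p^5) ≥ 45(p+1)^5, since 3 ≥ (1 + 1/p)^5 for all p ≥ 16.
Combining, 2·3^(p + 1) ≥ 45(p+1)^5.
By induction, the statement is established for all r ≥ 16.
Hence the smallest such N is 16.

N = 16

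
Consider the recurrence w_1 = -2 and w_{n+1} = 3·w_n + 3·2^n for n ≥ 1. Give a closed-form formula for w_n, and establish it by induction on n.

Computing the first terms: w_1 = -2, w_2 = 0, w_3 = 12. This suggests w_n = -3·2^n + 4·3^(n - 1).
Base step (n = 1): the formula gives -2 = -2 = w_1.
For the inductive step, assume it holds for an arbitrary j ≥ 1, so w_j = -3·2^j + 4·3^(j - 1).
Then w_{j+1} = 3·w_j + 3·2^j = 3·(-3·2^j + 4·3^(j - 1)) + 3·2^j = -3·2^(j + 1) + 4·3^j = -3·2^(j+1) + 4·3^((j+1) - 1),
which is the claimed formula at n = j+1.
This completes the induction.

w_n = -3·2^n + 4·3^(n - 1)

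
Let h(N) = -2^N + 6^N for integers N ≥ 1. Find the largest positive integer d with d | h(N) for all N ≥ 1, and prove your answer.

Computing the first values: h(1) = 4 and h(2) = 32; gcd(4, 32) = 4, so d ≤ 4.
We prove 4 | -2^N + 6^N for all N ≥ 1 by induction on N.
Base case (N = 1): h(1) = 4 = 4·(1), so 4 | h(1).
Inductive step: suppose the statement holds for some r ≥ 1, i.e. 4 | h(r). Then
6^{r+1} − 2^{r+1} = 6·6^r − 2·2^r = 6·(6^r − 2^r) + (4)·2^r. The first term is divisible by 4 by the inductive hypothesis, and the second term (4)·2^r is divisible by 4 since 4 | 4. Hence 4 | h(r+1).
Hence, by induction on N, the claim holds for every N ≥ 1.
Therefore the largest such d is 4.

d = 4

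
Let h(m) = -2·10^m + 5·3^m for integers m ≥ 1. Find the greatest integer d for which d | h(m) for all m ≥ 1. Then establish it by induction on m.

d = 5

Computing the first values: h(1) = -5 and h(2) = -155; gcd(-5, -155) = 5, so d ≤ 5.
We prove 5 | -2·10^m + 5·3^m for all m ≥ 1 by induction on m.
Base step (m = 1): h(1) = -5 = 5·(-1), so 5 | h(1).
For the inductive step, assume it holds for an arbitrary k ≥ 1, i.e. 5 | h(k). Then
h(k+1) − 10·h(k) = (-2·10^(k+1) + 5·3^(k+1)) − 10·(-2·10^k + 5·3^k) = (5)·3^k·(3 − 10) = (-35)·3^k. Since 5 | h(k) by the inductive hypothesis, 5 | 10·h(k); and 5 | -35 since -35 = 5·-7. Therefore 5 | h(k+1).
By the principle of mathematical induction, the result holds for all m ≥ 1.
Therefore the largest such d is 5.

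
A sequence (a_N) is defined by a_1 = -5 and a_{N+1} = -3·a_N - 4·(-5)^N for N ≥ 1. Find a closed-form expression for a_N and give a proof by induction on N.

Computing the first terms: a_1 = -5, a_2 = 35, a_3 = -205. This suggests a_N = 5(-3)^(N - 1) + 2(-5)^N.
When N = 1: the formula gives -5 = -5 = a_1.
Suppose the result is true for N = r, so a_r = 5(-3)^(r - 1) + 2(-5)^r.
Then a_{r+1} = -3·a_r - 4·(-5)^r = -3·(5(-3)^(r - 1) + 2(-5)^r) - 4·(-5)^r = 5(-3)^r + 2(-5)^(r + 1) = 5(-3)^((r+1) - 1) + 2(-5)^(r+1),
which is the claimed formula at N = r+1.
By induction, the statement is established for all N ≥ 1.

a_N = 5(-3)^(N - 1) + 2(-5)^N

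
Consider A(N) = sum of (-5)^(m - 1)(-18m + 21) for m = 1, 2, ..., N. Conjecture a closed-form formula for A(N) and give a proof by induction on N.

We claim A(N) = 3(-5)^N(N - 1) + 3 for all N ≥ 1.
For the base case N = 1: A(1) = 3, and the closed form gives 3. They agree.
For the inductive step, assume it holds for an arbitrary m ≥ 1, so A(m) = 3(-5)^m(m - 1) + 3.
Then A(m+1) = A(m) + ((-5)^m(-18m + 3)) = (3(-5)^m(m - 1) + 3) + ((-5)^m(-18m + 3)).
Simplifying, A(m+1) = -15(-5)^m·m + 3 = 3(-5)^(m+1)((m+1) - 1) + 3,
which is the closed form with N = m+1.
By induction, the statement is established for all N ≥ 1.

A(N) = 3(-5)^N(N - 1) + 3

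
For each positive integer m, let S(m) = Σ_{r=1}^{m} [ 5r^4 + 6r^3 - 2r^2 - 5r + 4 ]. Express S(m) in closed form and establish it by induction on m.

S(m) = m(m^4 + 4m^3 + 4m^2 - 2m + 1)

We claim S(m) = m(m^4 + 4m^3 + 4m^2 - 2m + 1) for all m ≥ 1.
For the base case m = 1: S(1) = 8, and the closed form gives 8. They agree.
Inductive step: suppose the statement holds for some r ≥ 1, so S(r) = r(r^4 + 4r^3 + 4r^2 - 2r + 1).
Then S(r+1) = S(r) + (5r^4 + 26r^3 + 46r^2 + 29r + 8) = (r(r^4 + 4r^3 + 4r^2 - 2r + 1)) + (5r^4 + 26r^3 + 46r^2 + 29r + 8).
Simplifying, S(r+1) = (r + 1)(r^4 + 8r^3 + 22r^2 + 22r + 8) = (r+1)((r+1)^4 + 4(r+1)^3 + 4(r+1)^2 - 2(r+1) + 1),
which is the closed form with m = r+1.
By the principle of mathematical induction, the result holds for all m ≥ 1.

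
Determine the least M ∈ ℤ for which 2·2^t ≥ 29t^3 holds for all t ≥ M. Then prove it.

At t = 15: 65536 < 97875, so the inequality fails and M ≥ 16. We prove 2·2^t ≥ 29t^3 for all t ≥ 16.
When t = 16: 2·2^t = 131072 and 29t^3 = 118784, so 131072 ≥ 118784.
Inductive step: suppose the statement holds for some j ≥ 16, so 2·2^j ≥ 29j^3.
Then 2·2^(j + 1) = 2·(2·2^j) ≥ 2·(29j^3).
Also, for j ≥ 16 we have 2·(29j^3) ≥ 29(j+1)^3, since 2 ≥ (1 + 1/j)^3 for all j ≥ 16.
Combining, 2·2^(j + 1) ≥ 29(j+1)^3.
By induction, the statement is established for all t ≥ 16.
Hence the smallest such M is 16.

M = 16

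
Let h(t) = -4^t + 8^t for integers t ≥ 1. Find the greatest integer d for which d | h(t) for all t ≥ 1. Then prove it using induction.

d = 4

Computing the first values: h(1) = 4 and h(2) = 48; gcd(4, 48) = 4, so d ≤ 4.
We prove 4 | -4^t + 8^t for all t ≥ 1 by induction on t.
Base step (t = 1): h(1) = 4 = 4·(1), so 4 | h(1).
Inductive step: assume the claim holds for t = i, i.e. 4 | h(i). Then
8^{i+1} − 4^{i+1} = 8·8^i − 4·4^i = 8·(8^i − 4^i) + (4)·4^i. The first term is divisible by 4 by the inductive hypothesis, and the second term (4)·4^i is divisible by 4 since 4 | 4. Hence 4 | h(i+1).
This completes the induction.
Therefore the largest such d is 4.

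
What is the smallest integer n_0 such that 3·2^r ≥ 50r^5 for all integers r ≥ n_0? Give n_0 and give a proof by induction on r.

n_0 = 29

At r = 28: 805306368 < 860518400, so the inequality fails and n_0 ≥ 29. We prove 3·2^r ≥ 50r^5 for all r ≥ 29.
When r = 29: 3·2^r = 1610612736 and 50r^5 = 1025557450, so 1610612736 ≥ 1025557450.
For the inductive step, assume it holds for an arbitrary j ≥ 29, so 3·2^j ≥ 50j^5.
Then 3·2^(j + 1) = 2·(3·2^j) ≥ 2·(50j^5).
Also, for j ≥ 29 we have 2·(50j^5) ≥ 50(j+1)^5, since 2 ≥ (1 + 1/j)^5 for all j ≥ 29.
Combining, 3·2^(j + 1) ≥ 50(j+1)^5.
By the principle of mathematical induction, the result holds for all r ≥ 29.
Hence the smallest such n_0 is 29.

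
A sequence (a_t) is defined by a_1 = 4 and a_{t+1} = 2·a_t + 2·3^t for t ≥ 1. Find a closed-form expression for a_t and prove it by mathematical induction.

a_t = -2^t + 2·3^t

Computing the first terms: a_1 = 4, a_2 = 14, a_3 = 46. This suggests a_t = -2^t + 2·3^t.
Base case (t = 1): the formula gives 4 = 4 = a_1.
Inductive step: suppose the statement holds for some r ≥ 1, so a_r = -2^r + 2·3^r.
Then a_{r+1} = 2·a_r + 2·3^r = 2·(-2^r + 2·3^r) + 2·3^r = -2^(r + 1) + 2·3^(r + 1),
which is the claimed formula at t = r+1.
By induction, the statement is established for all t ≥ 1.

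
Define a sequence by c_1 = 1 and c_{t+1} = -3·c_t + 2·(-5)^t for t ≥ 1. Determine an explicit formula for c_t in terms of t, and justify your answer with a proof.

Computing the first terms: c_1 = 1, c_2 = -13, c_3 = 89. This suggests c_t = -4(-3)^(t - 1) - (-5)^t.
Base case (t = 1): the formula gives 1 = 1 = c_1.
Inductive step: suppose the statement holds for some i ≥ 1, so c_i = -4(-3)^(i - 1) - (-5)^i.
Then c_{i+1} = -3·c_i + 2·(-5)^i = -3·(-4(-3)^(i - 1) - (-5)^i) + 2·(-5)^i = -4(-3)^i - (-5)^(i + 1) = -4(-3)^((i+1) - 1) - (-5)^(i+1),
which is the claimed formula at t = i+1.
Hence, by induction on t, the claim holds for every t ≥ 1.

c_t = -4(-3)^(t - 1) - (-5)^t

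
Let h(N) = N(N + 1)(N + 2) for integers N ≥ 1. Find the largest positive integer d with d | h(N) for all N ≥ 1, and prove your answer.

d = 6

Computing the first values: h(1) = 6 and h(2) = 24; gcd(6, 24) = 6, so d ≤ 6.
We prove 6 | N(N + 1)(N + 2) for all N ≥ 1 by induction on N.
Base step (N = 1): h(1) = 6 = 6·(1), so 6 | h(1).
Inductive step: assume the claim holds for N = p, i.e. 6 | h(p). Then
h(p+1) − h(p) = (p+1)·(p+2)·(p+3) − p·(p+1)·(p+2) = (p+1)·(p+2)·[(p+3) − p] = 3·(p+1)·(p+2). The product of 2 consecutive integers is divisible by (2)! = 2, so h(p+1) − h(p) is divisible by 3·2 = 6. By the inductive hypothesis 6 | h(p), hence 6 | h(p+1).
This completes the induction.
Therefore the largest such d is 6.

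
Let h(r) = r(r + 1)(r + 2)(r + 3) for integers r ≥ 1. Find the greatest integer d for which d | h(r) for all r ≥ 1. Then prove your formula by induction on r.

d = 24

Computing the first values: h(1) = 24 and h(2) = 120; gcd(24, 120) = 24, so d ≤ 24.
We prove 24 | r(r + 1)(r + 2)(r + 3) for all r ≥ 1 by induction on r.
For the base case r = 1: h(1) = 24 = 24·(1), so 24 | h(1).
Inductive step: suppose the statement holds for some m ≥ 1, i.e. 24 | h(m). Then
h(m+1) − h(m) = (m+1)·(m+2)·(m+3)·(m+4) − m·(m+1)·(m+2)·(m+3) = (m+1)·(m+2)·(m+3)·[(m+4) − m] = 4·(m+1)·(m+2)·(m+3). The product of 3 consecutive integers is divisible by (3)! = 6, so h(m+1) − h(m) is divisible by 4·6 = 24. By the inductive hypothesis 24 | h(m), hence 24 | h(m+1).
By induction, the statement is established for all r ≥ 1.
Therefore the largest such d is 24.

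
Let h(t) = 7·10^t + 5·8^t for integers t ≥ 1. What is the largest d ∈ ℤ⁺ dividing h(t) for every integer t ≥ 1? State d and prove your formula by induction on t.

Computing the first values: h(1) = 110 and h(2) = 1020; gcd(110, 1020) = 10, so d ≤ 10.
We prove 10 | 7·10^t + 5·8^t for all t ≥ 1 by induction on t.
For the base case t = 1: h(1) = 110 = 10·(11), so 10 | h(1).
Inductive step: suppose the statement holds for some k ≥ 1, i.e. 10 | h(k). Then
h(k+1) − 10·h(k) = (7·10^(k+1) + 5·8^(k+1)) − 10·(7·10^k + 5·8^k) = (5)·8^k·(8 − 10) = (-10)·8^k. Since 10 | h(k) by the inductive hypothesis, 10 | 10·h(k); and 10 | -10 since -10 = 10·-1. Therefore 10 | h(k+1).
By the principle of mathematical induction, the result holds for all t ≥ 1.
Therefore the largest such d is 10.

d = 10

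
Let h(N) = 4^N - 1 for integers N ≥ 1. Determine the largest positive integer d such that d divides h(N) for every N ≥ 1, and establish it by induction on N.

d = 3

Computing the first values: h(1) = 3 and h(2) = 15; gcd(3, 15) = 3, so d ≤ 3.
We prove 3 | 4^N - 1 for all N ≥ 1 by induction on N.
When N = 1: h(1) = 3 = 3·(1), so 3 | h(1).
Inductive step: suppose the statement holds for some k ≥ 1, i.e. 3 | h(k). Then
4^{k+1} − 1^{k+1} = 4·4^k − 1·1^k = 4·(4^k − 1^k) + (3)·1^k. The first term is divisible by 3 by the inductive hypothesis, and the second term (3)·1^k is divisible by 3 since 3 | 3. Hence 3 | h(k+1).
Hence, by induction on N, the claim holds for every N ≥ 1.
Therefore the largest such d is 3.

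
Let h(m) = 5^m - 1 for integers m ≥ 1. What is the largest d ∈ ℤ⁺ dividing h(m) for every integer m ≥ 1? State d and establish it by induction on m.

d = 4

Computing the first values: h(1) = 4 and h(2) = 24; gcd(4, 24) = 4, so d ≤ 4.
We prove 4 | 5^m - 1 for all m ≥ 1 by induction on m.
Base case (m = 1): h(1) = 4 = 4·(1), so 4 | h(1).
Suppose the result is true for m = r, i.e. 4 | h(r). Then
5^{r+1} − 1^{r+1} = 5·5^r − 1·1^r = 5·(5^r − 1^r) + (4)·1^r. The first term is divisible by 4 by the inductive hypothesis, and the second term (4)·1^r is divisible by 4 since 4 | 4. Hence 4 | h(r+1).
This completes the induction.
Therefore the largest such d is 4.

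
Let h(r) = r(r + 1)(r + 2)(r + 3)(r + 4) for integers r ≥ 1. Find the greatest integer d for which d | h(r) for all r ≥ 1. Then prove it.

Computing the first values: h(1) = 120 and h(2) = 720; gcd(120, 720) = 120, so d ≤ 120.
We prove 120 | r(r + 1)(r + 2)(r + 3)(r + 4) for all r ≥ 1 by induction on r.
Base step (r = 1): h(1) = 120 = 120·(1), so 120 | h(1).
Inductive step: suppose the statement holds for some j ≥ 1, i.e. 120 | h(j). Then
h(j+1) − h(j) = (j+1)·(j+2)·(j+3)·(j+4)·(j+5) − j·(j+1)·(j+2)·(j+3)·(j+4) = (j+1)·(j+2)·(j+3)·(j+4)·[(j+5) − j] = 5·(j+1)·(j+2)·(j+3)·(j+4). The product of 4 consecutive integers is divisible by (4)! = 24, so h(j+1) − h(j) is divisible by 5·24 = 120. By the inductive hypothesis 120 | h(j), hence 120 | h(j+1).
This completes the induction.
Therefore the largest such d is 120.

d = 120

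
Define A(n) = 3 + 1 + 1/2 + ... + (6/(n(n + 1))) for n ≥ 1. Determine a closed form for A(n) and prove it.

A(n) = 6n/(n + 1)

We claim A(n) = 6n/(n + 1) for all n ≥ 1.
When n = 1: A(1) = 3, and the closed form gives 3. They agree.
For the inductive step, assume it holds for an arbitrary p ≥ 1, so A(p) = 6p/(p + 1).
Then A(p+1) = A(p) + (6/((p + 1)(p + 2))) = (6p/(p + 1)) + (6/((p + 1)(p + 2))).
Simplifying, A(p+1) = 6(p + 1)/(p + 2) = 6(p+1)/((p+1) + 1),
which is the closed form with n = p+1.
By induction, the statement is established for all n ≥ 1.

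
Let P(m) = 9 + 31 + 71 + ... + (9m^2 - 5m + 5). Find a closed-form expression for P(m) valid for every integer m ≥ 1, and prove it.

P(m) = m(3m^2 + 2m + 4)

We claim P(m) = m(3m^2 + 2m + 4) for all m ≥ 1.
For the base case m = 1: P(1) = 9, and the closed form gives 9. They agree.
Inductive step: assume the claim holds for m = r, so P(r) = r(3r^2 + 2r + 4).
Then P(r+1) = P(r) + (-5r + 9(r + 1)^2) = (r(3r^2 + 2r + 4)) + (-5r + 9(r + 1)^2).
Simplifying, P(r+1) = (r + 1)(3r^2 + 8r + 9) = (r+1)(3(r+1)^2 + 2(r+1) + 4),
which is the closed form with m = r+1.
By the principle of mathematical induction, the result holds for all m ≥ 1.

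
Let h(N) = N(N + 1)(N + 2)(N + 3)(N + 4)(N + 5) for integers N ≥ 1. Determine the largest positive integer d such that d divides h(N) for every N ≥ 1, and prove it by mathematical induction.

d = 720

Computing the first values: h(1) = 720 and h(2) = 5040; gcd(720, 5040) = 720, so d ≤ 720.
We prove 720 | N(N + 1)(N + 2)(N + 3)(N + 4)(N + 5) for all N ≥ 1 by induction on N.
Base case (N = 1): h(1) = 720 = 720·(1), so 720 | h(1).
Suppose the result is true for N = r, i.e. 720 | h(r). Then
h(r+1) − h(r) = (r+1)·(r+2)·(r+3)·(r+4)·(r+5)·(r+6) − r·(r+1)·(r+2)·(r+3)·(r+4)·(r+5) = (r+1)·(r+2)·(r+3)·(r+4)·(r+5)·[(r+6) − r] = 6·(r+1)·(r+2)·(r+3)·(r+4)·(r+5). The product of 5 consecutive integers is divisible by (5)! = 120, so h(r+1) − h(r) is divisible by 6·120 = 720. By the inductive hypothesis 720 | h(r), hence 720 | h(r+1).
Hence, by induction on N, the claim holds for every N ≥ 1.
Therefore the largest such d is 720.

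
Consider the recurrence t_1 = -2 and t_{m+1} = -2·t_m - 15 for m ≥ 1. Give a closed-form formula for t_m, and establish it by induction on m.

Computing the first terms: t_1 = -2, t_2 = -11, t_3 = 7. This suggests t_m = 3(-2)^(m - 1) - 5.
Base step (m = 1): the formula gives -2 = -2 = t_1.
Suppose the result is true for m = j, so t_j = 3(-2)^(j - 1) - 5.
Then t_{j+1} = -2·t_j - 15 = -2·(3(-2)^(j - 1) - 5) - 15 = 3(-2)^j - 5 = 3(-2)^((j+1) - 1) - 5,
which is the claimed formula at m = j+1.
By induction, the statement is established for all m ≥ 1.

t_m = 3(-2)^(m - 1) - 5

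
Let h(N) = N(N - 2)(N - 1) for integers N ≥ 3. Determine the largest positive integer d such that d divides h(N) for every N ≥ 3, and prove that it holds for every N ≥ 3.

Computing the first values: h(3) = 6 and h(4) = 24; gcd(6, 24) = 6, so d ≤ 6.
We prove 6 | N(N - 2)(N - 1) for all N ≥ 3 by induction on N.
When N = 3: h(3) = 6 = 6·(1), so 6 | h(3).
Inductive step: suppose the statement holds for some j ≥ 3, i.e. 6 | h(j). Then
h(j+1) − h(j) = (j-1)·j·(j+1) − (j-2)·(j-1)·j = (j-1)·j·[(j+1) − (j-2)] = 3·(j-1)·j. The product of 2 consecutive integers is divisible by (2)! = 2, so h(j+1) − h(j) is divisible by 3·2 = 6. By the inductive hypothesis 6 | h(j), hence 6 | h(j+1).
This completes the induction.
Therefore the largest such d is 6.

d = 6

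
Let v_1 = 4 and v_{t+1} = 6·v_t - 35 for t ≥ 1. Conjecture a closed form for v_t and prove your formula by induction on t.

v_t = -3·6^(t - 1) + 7

Computing the first terms: v_1 = 4, v_2 = -11, v_3 = -101. This suggests v_t = -3·6^(t - 1) + 7.
Base case (t = 1): the formula gives 4 = 4 = v_1.
Inductive step: suppose the statement holds for some i ≥ 1, so v_i = -3·6^(i - 1) + 7.
Then v_{i+1} = 6·v_i - 35 = 6·(-3·6^(i - 1) + 7) - 35 = -3·6^i + 7 = -3·6^((i+1) - 1) + 7,
which is the claimed formula at t = i+1.
By the principle of mathematical induction, the result holds for all t ≥ 1.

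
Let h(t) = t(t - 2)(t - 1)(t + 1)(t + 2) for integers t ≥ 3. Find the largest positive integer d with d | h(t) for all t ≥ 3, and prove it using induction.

d = 120

Computing the first values: h(3) = 120 and h(4) = 720; gcd(120, 720) = 120, so d ≤ 120.
We prove 120 | t(t - 2)(t - 1)(t + 1)(t + 2) for all t ≥ 3 by induction on t.
When t = 3: h(3) = 120 = 120·(1), so 120 | h(3).
Suppose the result is true for t = i, i.e. 120 | h(i). Then
h(i+1) − h(i) = (i-1)·i·(i+1)·(i+2)·(i+3) − (i-2)·(i-1)·i·(i+1)·(i+2) = (i-1)·i·(i+1)·(i+2)·[(i+3) − (i-2)] = 5·(i-1)·i·(i+1)·(i+2). The product of 4 consecutive integers is divisible by (4)! = 24, so h(i+1) − h(i) is divisible by 5·24 = 120. By the inductive hypothesis 120 | h(i), hence 120 | h(i+1).
Hence, by induction on t, the claim holds for every t ≥ 3.
Therefore the largest such d is 120.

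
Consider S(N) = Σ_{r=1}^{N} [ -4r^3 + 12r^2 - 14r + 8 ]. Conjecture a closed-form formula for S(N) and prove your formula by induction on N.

We claim S(N) = -N(N^3 - 2N^2 + 2N - 3) for all N ≥ 1.
For the base case N = 1: S(1) = 2, and the closed form gives 2. They agree.
Inductive step: assume the claim holds for N = r, so S(r) = r(-r^3 + 2r^2 - 2r + 3).
Then S(r+1) = S(r) + (-4r^3 - 2r + 2) = (r(-r^3 + 2r^2 - 2r + 3)) + (-4r^3 - 2r + 2).
Simplifying, S(r+1) = -(r + 1)(r^3 + r^2 + r - 2) = -(r+1)((r+1)^3 - 2(r+1)^2 + 2(r+1) - 3),
which is the closed form with N = r+1.
Hence, by induction on N, the claim holds for every N ≥ 1.

S(N) = -N(N^3 - 2N^2 + 2N - 3)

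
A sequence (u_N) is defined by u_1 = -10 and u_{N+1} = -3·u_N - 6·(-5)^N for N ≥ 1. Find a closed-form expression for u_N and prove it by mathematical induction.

u_N = 5(-3)^(N - 1) + 3(-5)^N

Computing the first terms: u_1 = -10, u_2 = 60, u_3 = -330. This suggests u_N = 5(-3)^(N - 1) + 3(-5)^N.
Base step (N = 1): the formula gives -10 = -10 = u_1.
For the inductive step, assume it holds for an arbitrary r ≥ 1, so u_r = 5(-3)^(r - 1) + 3(-5)^r.
Then u_{r+1} = -3·u_r - 6·(-5)^r = -3·(5(-3)^(r - 1) + 3(-5)^r) - 6·(-5)^r = 5(-3)^r + 3(-5)^(r + 1) = 5(-3)^((r+1) - 1) + 3(-5)^(r+1),
which is the claimed formula at N = r+1.
By induction, the statement is established for all N ≥ 1.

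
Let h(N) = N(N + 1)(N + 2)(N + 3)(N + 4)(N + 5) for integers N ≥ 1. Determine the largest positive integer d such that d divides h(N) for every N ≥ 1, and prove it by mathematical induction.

d = 720

Computing the first values: h(1) = 720 and h(2) = 5040; gcd(720, 5040) = 720, so d ≤ 720.
We prove 720 | N(N + 1)(N + 2)(N + 3)(N + 4)(N + 5) for all N ≥ 1 by induction on N.
Base step (N = 1): h(1) = 720 = 720·(1), so 720 | h(1).
Inductive step: assume the claim holds for N = p, i.e. 720 | h(p). Then
h(p+1) − h(p) = (p+1)·(p+2)·(p+3)·(p+4)·(p+5)·(p+6) − p·(p+1)·(p+2)·(p+3)·(p+4)·(p+5) = (p+1)·(p+2)·(p+3)·(p+4)·(p+5)·[(p+6) − p] = 6·(p+1)·(p+2)·(p+3)·(p+4)·(p+5). The product of 5 consecutive integers is divisible by (5)! = 120, so h(p+1) − h(p) is divisible by 6·120 = 720. By the inductive hypothesis 720 | h(p), hence 720 | h(p+1).
This completes the induction.
Therefore the largest such d is 720.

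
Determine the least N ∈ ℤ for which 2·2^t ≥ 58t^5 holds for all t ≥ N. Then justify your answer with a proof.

N = 30

At t = 29: 1073741824 < 1189646642, so the inequality fails and N ≥ 30. We prove 2·2^t ≥ 58t^5 for all t ≥ 30.
When t = 30: 2·2^t = 2147483648 and 58t^5 = 1409400000, so 2147483648 ≥ 1409400000.
Inductive step: assume the claim holds for t = j, so 2·2^j ≥ 58j^5.
Then 2·2^(j + 1) = 2·(2·2^j) ≥ 2·(58j^5).
Also, for j ≥ 30 we have 2·(58j^5) ≥ 58(j+1)^5, since 2 ≥ (1 + 1/j)^5 for all j ≥ 30.
Combining, 2·2^(j + 1) ≥ 58(j+1)^5.
This completes the induction.
Hence the smallest such N is 30.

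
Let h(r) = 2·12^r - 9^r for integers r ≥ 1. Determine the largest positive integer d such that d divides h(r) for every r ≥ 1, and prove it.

d = 3

Computing the first values: h(1) = 15 and h(2) = 207; gcd(15, 207) = 3, so d ≤ 3.
We prove 3 | 2·12^r - 9^r for all r ≥ 1 by induction on r.
When r = 1: h(1) = 15 = 3·(5), so 3 | h(1).
Suppose the result is true for r = k, i.e. 3 | h(k). Then
h(k+1) − 12·h(k) = (2·12^(k+1) - 9^(k+1)) − 12·(2·12^k - 9^k) = (-1)·9^k·(9 − 12) = (3)·9^k. Since 3 | h(k) by the inductive hypothesis, 3 | 12·h(k); and 3 | 3 since 3 = 3·1. Therefore 3 | h(k+1).
By the principle of mathematical induction, the result holds for all r ≥ 1.
Therefore the largest such d is 3.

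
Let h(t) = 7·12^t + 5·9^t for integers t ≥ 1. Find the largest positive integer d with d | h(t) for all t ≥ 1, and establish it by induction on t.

d = 3

Computing the first values: h(1) = 129 and h(2) = 1413; gcd(129, 1413) = 3, so d ≤ 3.
We prove 3 | 7·12^t + 5·9^t for all t ≥ 1 by induction on t.
For the base case t = 1: h(1) = 129 = 3·(43), so 3 | h(1).
For the inductive step, assume it holds for an arbitrary k ≥ 1, i.e. 3 | h(k). Then
h(k+1) − 12·h(k) = (7·12^(k+1) + 5·9^(k+1)) − 12·(7·12^k + 5·9^k) = (5)·9^k·(9 − 12) = (-15)·9^k. Since 3 | h(k) by the inductive hypothesis, 3 | 12·h(k); and 3 | -15 since -15 = 3·-5. Therefore 3 | h(k+1).
By induction, the statement is established for all t ≥ 1.
Therefore the largest such d is 3.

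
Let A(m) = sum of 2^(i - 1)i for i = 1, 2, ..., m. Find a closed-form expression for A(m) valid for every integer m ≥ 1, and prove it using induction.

A(m) = 2^m(m - 1) + 1

We claim A(m) = 2^m(m - 1) + 1 for all m ≥ 1.
When m = 1: A(1) = 1, and the closed form gives 1. They agree.
Suppose the result is true for m = i, so A(i) = 2^i(i - 1) + 1.
Then A(i+1) = A(i) + (2^i(i + 1)) = (2^i(i - 1) + 1) + (2^i(i + 1)).
Simplifying, A(i+1) = 2^(i + 1)i + 1 = 2^(i+1)((i+1) - 1) + 1,
which is the closed form with m = i+1.
This completes the induction.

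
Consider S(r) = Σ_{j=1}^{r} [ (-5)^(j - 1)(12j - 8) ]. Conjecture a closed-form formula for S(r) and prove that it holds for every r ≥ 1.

We claim S(r) = (-5)^r(-2r + 1) - 1 for all r ≥ 1.
Base step (r = 1): S(1) = 4, and the closed form gives 4. They agree.
Inductive step: suppose the statement holds for some j ≥ 1, so S(j) = (-5)^j(-2j + 1) - 1.
Then S(j+1) = S(j) + ((-5)^j(12j + 4)) = ((-5)^j(-2j + 1) - 1) + ((-5)^j(12j + 4)).
Simplifying, S(j+1) = 10(-5)^j·j + 5(-5)^j - 1 = (-5)^(j+1)(-2(j+1) + 1) - 1,
which is the closed form with r = j+1.
By the principle of mathematical induction, the result holds for all r ≥ 1.

S(r) = (-5)^r(-2r + 1) - 1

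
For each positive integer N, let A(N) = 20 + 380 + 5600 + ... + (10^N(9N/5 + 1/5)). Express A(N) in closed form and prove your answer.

A(N) = 2·10^N·N

We claim A(N) = 2·10^N·N for all N ≥ 1.
Base case (N = 1): A(1) = 20, and the closed form gives 20. They agree.
For the inductive step, assume it holds for an arbitrary r ≥ 1, so A(r) = 2·10^r·r.
Then A(r+1) = A(r) + (10^r(18r + 20)) = (2·10^r·r) + (10^r(18r + 20)).
Simplifying, A(r+1) = 20·10^r(r + 1) = 2·10^(r+1)·(r+1),
which is the closed form with N = r+1.
This completes the induction.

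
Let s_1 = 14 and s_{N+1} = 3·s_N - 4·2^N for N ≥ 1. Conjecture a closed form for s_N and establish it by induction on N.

Computing the first terms: s_1 = 14, s_2 = 34, s_3 = 86. This suggests s_N = 2^(N + 2) + 2·3^N.
When N = 1: the formula gives 14 = 14 = s_1.
For the inductive step, assume it holds for an arbitrary i ≥ 1, so s_i = 2^(i + 2) + 2·3^i.
Then s_{i+1} = 3·s_i - 4·2^i = 3·(2^(i + 2) + 2·3^i) - 4·2^i = 2^(i + 3) + 2·3^(i + 1) = 2^((i+1) + 2) + 2·3^(i+1),
which is the claimed formula at N = i+1.
By the principle of mathematical induction, the result holds for all N ≥ 1.

s_N = 2^(N + 2) + 2·3^N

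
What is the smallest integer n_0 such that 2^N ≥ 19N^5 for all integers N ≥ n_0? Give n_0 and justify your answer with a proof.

At N = 28: 268435456 < 326996992, so the inequality fails and n_0 ≥ 29. We prove 2^N ≥ 19N^5 for all N ≥ 29.
When N = 29: 2^N = 536870912 and 19N^5 = 389711831, so 536870912 ≥ 389711831.
Suppose the result is true for N = j, so 2^j ≥ 19j^5.
Then 2^(j + 1) = 2·(2^j) ≥ 2·(19j^5).
Also, for j ≥ 29 we have 2·(19j^5) ≥ 19(j+1)^5, since 2 ≥ (1 + 1/j)^5 for all j ≥ 29.
Combining, 2^(j + 1) ≥ 19(j+1)^5.
Hence, by induction on N, the claim holds for every N ≥ 29.
Hence the smallest such n_0 is 29.

n_0 = 29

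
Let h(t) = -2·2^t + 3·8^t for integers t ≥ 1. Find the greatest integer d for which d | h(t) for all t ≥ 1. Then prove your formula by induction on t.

d = 4

Computing the first values: h(1) = 20 and h(2) = 184; gcd(20, 184) = 4, so d ≤ 4.
We prove 4 | -2·2^t + 3·8^t for all t ≥ 1 by induction on t.
When t = 1: h(1) = 20 = 4·(5), so 4 | h(1).
Suppose the result is true for t = r, i.e. 4 | h(r). Then
h(r+1) − 8·h(r) = (-2·2^(r+1) + 3·8^(r+1)) − 8·(-2·2^r + 3·8^r) = (-2)·2^r·(2 − 8) = (12)·2^r. Since 4 | h(r) by the inductive hypothesis, 4 | 8·h(r); and 4 | 12 since 12 = 4·3. Therefore 4 | h(r+1).
This completes the induction.
Therefore the largest such d is 4.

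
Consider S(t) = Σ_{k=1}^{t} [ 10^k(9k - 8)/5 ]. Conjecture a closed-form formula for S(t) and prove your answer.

We claim S(t) = 2·10^t(t - 1) + 2 for all t ≥ 1.
When t = 1: S(1) = 2, and the closed form gives 2. They agree.
Suppose the result is true for t = k, so S(k) = 2·10^k(k - 1) + 2.
Then S(k+1) = S(k) + (10^k(18k + 2)) = (2·10^k(k - 1) + 2) + (10^k(18k + 2)).
Simplifying, S(k+1) = 20·10^k·k + 2 = 2·10^(k+1)((k+1) - 1) + 2,
which is the closed form with t = k+1.
This completes the induction.

S(t) = 2·10^t(t - 1) + 2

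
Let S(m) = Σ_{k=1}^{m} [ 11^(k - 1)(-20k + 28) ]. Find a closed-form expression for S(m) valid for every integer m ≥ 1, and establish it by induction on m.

S(m) = 11^m(-2m + 3) - 3

We claim S(m) = 11^m(-2m + 3) - 3 for all m ≥ 1.
When m = 1: S(1) = 8, and the closed form gives 8. They agree.
Inductive step: assume the claim holds for m = k, so S(k) = 11^k(-2k + 3) - 3.
Then S(k+1) = S(k) + (11^k(-20k + 8)) = (11^k(-2k + 3) - 3) + (11^k(-20k + 8)).
Simplifying, S(k+1) = -22·11^k·k + 11·11^k - 3 = 11^(k+1)(-2(k+1) + 3) - 3,
which is the closed form with m = k+1.
Hence, by induction on m, the claim holds for every m ≥ 1.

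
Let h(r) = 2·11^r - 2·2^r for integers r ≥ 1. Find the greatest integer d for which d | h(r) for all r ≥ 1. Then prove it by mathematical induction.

Computing the first values: h(1) = 18 and h(2) = 234; gcd(18, 234) = 18, so d ≤ 18.
We prove 18 | 2·11^r - 2·2^r for all r ≥ 1 by induction on r.
For the base case r = 1: h(1) = 18 = 18·(1), so 18 | h(1).
Suppose the result is true for r = i, i.e. 18 | h(i). Then
h(i+1) − 11·h(i) = (2·11^(i+1) - 2·2^(i+1)) − 11·(2·11^i - 2·2^i) = (-2)·2^i·(2 − 11) = (18)·2^i. Since 18 | h(i) by the inductive hypothesis, 18 | 11·h(i); and 18 | 18 since 18 = 18·1. Therefore 18 | h(i+1).
Hence, by induction on r, the claim holds for every r ≥ 1.
Therefore the largest such d is 18.

d = 18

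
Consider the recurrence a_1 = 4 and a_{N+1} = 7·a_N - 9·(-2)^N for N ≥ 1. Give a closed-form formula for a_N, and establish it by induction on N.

a_N = (-2)^N + 6·7^(N - 1)

Computing the first terms: a_1 = 4, a_2 = 46, a_3 = 286. This suggests a_N = (-2)^N + 6·7^(N - 1).
Base step (N = 1): the formula gives 4 = 4 = a_1.
Suppose the result is true for N = m, so a_m = (-2)^m + 6·7^(m - 1).
Then a_{m+1} = 7·a_m - 9·(-2)^m = 7·((-2)^m + 6·7^(m - 1)) - 9·(-2)^m = (-2)^(m + 1) + 6·7^m = (-2)^(m+1) + 6·7^((m+1) - 1),
which is the claimed formula at N = m+1.
By the principle of mathematical induction, the result holds for all N ≥ 1.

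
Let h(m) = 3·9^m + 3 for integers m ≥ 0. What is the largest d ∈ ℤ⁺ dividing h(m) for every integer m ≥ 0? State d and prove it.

d = 6

Computing the first values: h(0) = 6 and h(1) = 30; gcd(6, 30) = 6, so d ≤ 6.
We prove 6 | 3·9^m + 3 for all m ≥ 0 by induction on m.
When m = 0: h(0) = 6 = 6·(1), so 6 | h(0).
Suppose the result is true for m = i, i.e. 6 | h(i). Then
h(i+1) = 3·9^(i+1) + 3 = 9·(3·9^i + 3) - 24 = 9·h(i) - 24. The first term is divisible by 6 by the inductive hypothesis, and -24 is divisible by 6. Hence 6 | h(i+1).
By the principle of mathematical induction, the result holds for all m ≥ 0.
Therefore the largest such d is 6.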